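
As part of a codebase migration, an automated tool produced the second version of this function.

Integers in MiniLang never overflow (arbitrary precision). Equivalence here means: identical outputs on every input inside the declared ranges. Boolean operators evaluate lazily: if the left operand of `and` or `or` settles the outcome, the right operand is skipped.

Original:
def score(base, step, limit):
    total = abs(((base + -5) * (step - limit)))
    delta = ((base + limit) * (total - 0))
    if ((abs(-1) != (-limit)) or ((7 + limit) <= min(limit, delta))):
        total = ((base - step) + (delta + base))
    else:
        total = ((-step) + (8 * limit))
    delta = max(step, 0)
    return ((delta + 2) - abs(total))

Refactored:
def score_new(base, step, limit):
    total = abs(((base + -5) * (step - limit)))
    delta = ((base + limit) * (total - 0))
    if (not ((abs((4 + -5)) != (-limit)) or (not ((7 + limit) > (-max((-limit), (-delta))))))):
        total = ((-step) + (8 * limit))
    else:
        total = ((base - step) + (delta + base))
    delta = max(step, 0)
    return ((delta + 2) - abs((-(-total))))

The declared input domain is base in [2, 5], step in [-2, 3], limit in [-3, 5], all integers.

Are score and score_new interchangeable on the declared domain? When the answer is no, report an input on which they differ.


Reading the diff, among the changes: arithmetic usage differs, and boolean connective usage differs, and comparison usage differs, and constant usage differs, and min/max/abs usage differs.
One worked example (base=5, step=1, limit=2) — score: total = 0; delta = 0; ((abs(-1) != (-limit)) or ((7 + limit) <= min(limit, delta))) -> true; total = 9; delta = 1; return -6; score_new: total = 0; delta = 0; (not ((abs((4 + -5)) != (-limit)) or (not ((7 + limit) > (-max((-limit), (-delta))))))) -> false; total = 9; delta = 1; return -6; agreement on -6.
Across all 216 domain points the two functions coincide.
verdict: equivalent


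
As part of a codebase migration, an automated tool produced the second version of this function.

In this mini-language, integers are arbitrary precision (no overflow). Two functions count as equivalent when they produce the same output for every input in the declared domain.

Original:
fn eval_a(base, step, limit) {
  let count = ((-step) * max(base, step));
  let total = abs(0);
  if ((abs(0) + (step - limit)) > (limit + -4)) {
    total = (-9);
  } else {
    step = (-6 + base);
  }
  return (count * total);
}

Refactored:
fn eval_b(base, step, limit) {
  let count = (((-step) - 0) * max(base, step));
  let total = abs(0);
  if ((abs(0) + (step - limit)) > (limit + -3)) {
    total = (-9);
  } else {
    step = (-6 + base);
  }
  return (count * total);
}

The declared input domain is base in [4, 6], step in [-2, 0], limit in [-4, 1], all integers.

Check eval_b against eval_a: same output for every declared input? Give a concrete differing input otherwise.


Consider the input base=4, step=-1, limit=1.
eval_a: count becomes 4; next total becomes 0; next ((abs(0) + (step - limit)) > (limit + -4)) evaluates to true; next total becomes -9; next final value -36
eval_b: count becomes 4; next total becomes 0; next ((abs(0) + (step - limit)) > (limit + -3)) evaluates to false; next step becomes -2; next final value 0
-36 and 0 differ, so these are not the same function on this domain.
verdict: not equivalent; witness: base=4, step=-1, limit=1


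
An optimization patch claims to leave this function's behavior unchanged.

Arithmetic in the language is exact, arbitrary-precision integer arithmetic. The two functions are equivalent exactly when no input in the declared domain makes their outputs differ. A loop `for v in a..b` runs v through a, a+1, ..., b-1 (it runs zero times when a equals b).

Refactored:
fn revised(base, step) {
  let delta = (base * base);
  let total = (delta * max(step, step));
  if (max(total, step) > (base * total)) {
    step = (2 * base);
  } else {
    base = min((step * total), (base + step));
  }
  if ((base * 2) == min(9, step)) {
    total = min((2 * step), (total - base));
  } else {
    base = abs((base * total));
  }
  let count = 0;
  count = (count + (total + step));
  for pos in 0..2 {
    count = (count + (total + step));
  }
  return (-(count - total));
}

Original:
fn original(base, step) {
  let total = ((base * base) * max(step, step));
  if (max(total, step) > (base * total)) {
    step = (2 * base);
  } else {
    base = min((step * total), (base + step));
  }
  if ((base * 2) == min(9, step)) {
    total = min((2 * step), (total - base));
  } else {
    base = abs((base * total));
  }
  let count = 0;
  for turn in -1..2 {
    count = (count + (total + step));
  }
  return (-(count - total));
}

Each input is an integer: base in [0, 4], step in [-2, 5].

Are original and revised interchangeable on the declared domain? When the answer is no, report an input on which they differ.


Equivalent — the differences include arithmetic usage differs; loop structure differs; statement counts differ; local variable names differ, yet no declared input distinguishes the two.
Tracing base=1, step=-1: original: total becomes -1; next (max(total, step) > (base * total)) evaluates to false; next base becomes 0; next ((base * 2) == min(9, step)) evaluates to false; next base becomes 0; next count becomes 0; next at turn=-1:; next count becomes -2; next at turn=0:; next count becomes -4; next at turn=1:; next count becomes -6; next final value 5 | revised: delta becomes 1; next total becomes -1; next (max(total, step) > (base * total)) evaluates to false; next base becomes 0; next ((base * 2) == min(9, step)) evaluates to false; next base becomes 0; next count becomes 0; next count becomes -2; next at pos=0:; next count becomes -4; next at pos=1:; next count becomes -6; next final value 5 — matching result 5.
Checked all 40 inputs in the declared domain: the outputs agree on every one.
verdict: equivalent


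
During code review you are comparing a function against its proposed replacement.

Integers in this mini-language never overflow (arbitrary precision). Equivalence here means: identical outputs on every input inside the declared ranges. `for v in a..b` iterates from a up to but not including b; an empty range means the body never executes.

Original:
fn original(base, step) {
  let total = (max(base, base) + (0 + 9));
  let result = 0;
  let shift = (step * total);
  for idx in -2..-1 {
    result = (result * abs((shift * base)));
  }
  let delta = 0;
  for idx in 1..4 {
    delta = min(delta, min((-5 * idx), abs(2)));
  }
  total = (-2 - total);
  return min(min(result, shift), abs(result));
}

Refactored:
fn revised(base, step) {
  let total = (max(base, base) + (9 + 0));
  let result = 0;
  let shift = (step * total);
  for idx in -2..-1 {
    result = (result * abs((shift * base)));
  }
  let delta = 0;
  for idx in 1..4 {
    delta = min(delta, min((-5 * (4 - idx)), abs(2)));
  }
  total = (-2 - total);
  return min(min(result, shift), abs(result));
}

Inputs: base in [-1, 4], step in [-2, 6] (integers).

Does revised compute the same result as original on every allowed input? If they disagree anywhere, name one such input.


Changes here: constant usage differs, arithmetic usage differs; the full 54-point sweep finds no disagreement.
verdict: equivalent


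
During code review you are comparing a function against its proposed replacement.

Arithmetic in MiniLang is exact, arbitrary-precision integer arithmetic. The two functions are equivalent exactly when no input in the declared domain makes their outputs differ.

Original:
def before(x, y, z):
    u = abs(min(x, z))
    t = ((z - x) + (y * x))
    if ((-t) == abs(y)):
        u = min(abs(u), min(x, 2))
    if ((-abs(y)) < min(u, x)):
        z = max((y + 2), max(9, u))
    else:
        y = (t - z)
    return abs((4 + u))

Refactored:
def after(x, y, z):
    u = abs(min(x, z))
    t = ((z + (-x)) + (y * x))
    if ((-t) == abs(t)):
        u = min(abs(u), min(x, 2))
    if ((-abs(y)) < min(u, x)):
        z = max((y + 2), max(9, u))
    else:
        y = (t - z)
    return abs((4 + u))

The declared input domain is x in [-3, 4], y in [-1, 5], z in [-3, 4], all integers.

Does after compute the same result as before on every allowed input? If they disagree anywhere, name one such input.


Try x=-3, y=1, z=-3.
before: u := 3 | t := -3 | ((-t) == abs(y)): false | ((-abs(y)) < min(u, x)): false | y := 0 | result 7
after: u := 3 | t := -3 | ((-t) == abs(t)): true | u := -3 | ((-abs(y)) < min(u, x)): false | y := 0 | result 1
7 against 1: the behavior changed.
verdict: not equivalent; witness: x=-3, y=1, z=-3


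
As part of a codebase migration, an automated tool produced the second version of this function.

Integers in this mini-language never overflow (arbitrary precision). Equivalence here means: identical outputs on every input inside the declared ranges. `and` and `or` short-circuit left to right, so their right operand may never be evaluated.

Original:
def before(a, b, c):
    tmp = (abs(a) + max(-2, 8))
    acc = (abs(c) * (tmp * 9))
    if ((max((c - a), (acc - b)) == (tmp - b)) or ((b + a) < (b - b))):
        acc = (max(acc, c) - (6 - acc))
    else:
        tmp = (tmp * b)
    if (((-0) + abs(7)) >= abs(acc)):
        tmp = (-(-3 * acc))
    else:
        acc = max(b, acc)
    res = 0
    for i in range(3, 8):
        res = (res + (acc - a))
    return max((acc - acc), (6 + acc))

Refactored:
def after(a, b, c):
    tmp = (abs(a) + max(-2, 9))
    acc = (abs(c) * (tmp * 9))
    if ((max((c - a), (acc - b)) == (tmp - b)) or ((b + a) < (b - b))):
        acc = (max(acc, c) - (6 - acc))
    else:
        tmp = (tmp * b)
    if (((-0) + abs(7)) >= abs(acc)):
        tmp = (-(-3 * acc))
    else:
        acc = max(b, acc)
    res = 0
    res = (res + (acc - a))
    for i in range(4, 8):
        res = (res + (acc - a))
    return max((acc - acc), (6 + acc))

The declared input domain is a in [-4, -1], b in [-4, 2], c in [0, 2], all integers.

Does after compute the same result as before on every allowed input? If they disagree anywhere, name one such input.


Evaluate both at a=-4, b=-4, c=1.
before: tmp := 12 | acc := 108 | ((max((c - a), (acc - b)) == (tmp - b)) or ((b + a) < (b - b))): true | acc := 210 | (((-0) + abs(7)) >= abs(acc)): false | acc := 210 | res := 0 | iter i=3: | res := 214 | iter i=4: | res := 428 | iter i=5: | res := 642 | iter i=6: | res := 856 | iter i=7: | res := 1070 | result 216
after: tmp := 13 | acc := 117 | ((max((c - a), (acc - b)) == (tmp - b)) or ((b + a) < (b - b))): true | acc := 228 | (((-0) + abs(7)) >= abs(acc)): false | acc := 228 | res := 0 | res := 232 | iter i=4: | res := 464 | iter i=5: | res := 696 | iter i=6: | res := 928 | iter i=7: | res := 1160 | result 234
216 against 234: the behavior changed.
verdict: not equivalent; witness: a=-4, b=-4, c=1


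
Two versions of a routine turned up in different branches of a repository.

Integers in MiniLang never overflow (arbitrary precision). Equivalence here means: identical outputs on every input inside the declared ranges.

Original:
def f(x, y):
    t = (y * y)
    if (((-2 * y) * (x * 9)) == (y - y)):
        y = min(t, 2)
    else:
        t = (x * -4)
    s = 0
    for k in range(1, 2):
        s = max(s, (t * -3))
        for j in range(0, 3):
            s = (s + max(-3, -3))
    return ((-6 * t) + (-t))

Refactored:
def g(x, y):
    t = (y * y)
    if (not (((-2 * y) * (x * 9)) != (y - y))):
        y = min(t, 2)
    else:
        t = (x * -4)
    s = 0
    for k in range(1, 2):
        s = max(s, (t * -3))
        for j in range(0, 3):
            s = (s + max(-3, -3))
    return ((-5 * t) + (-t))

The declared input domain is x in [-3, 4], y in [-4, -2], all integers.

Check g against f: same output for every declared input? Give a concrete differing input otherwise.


x=-3, y=-4 yields -84 from f but -72 from g.
verdict: not equivalent; witness: x=-3, y=-4


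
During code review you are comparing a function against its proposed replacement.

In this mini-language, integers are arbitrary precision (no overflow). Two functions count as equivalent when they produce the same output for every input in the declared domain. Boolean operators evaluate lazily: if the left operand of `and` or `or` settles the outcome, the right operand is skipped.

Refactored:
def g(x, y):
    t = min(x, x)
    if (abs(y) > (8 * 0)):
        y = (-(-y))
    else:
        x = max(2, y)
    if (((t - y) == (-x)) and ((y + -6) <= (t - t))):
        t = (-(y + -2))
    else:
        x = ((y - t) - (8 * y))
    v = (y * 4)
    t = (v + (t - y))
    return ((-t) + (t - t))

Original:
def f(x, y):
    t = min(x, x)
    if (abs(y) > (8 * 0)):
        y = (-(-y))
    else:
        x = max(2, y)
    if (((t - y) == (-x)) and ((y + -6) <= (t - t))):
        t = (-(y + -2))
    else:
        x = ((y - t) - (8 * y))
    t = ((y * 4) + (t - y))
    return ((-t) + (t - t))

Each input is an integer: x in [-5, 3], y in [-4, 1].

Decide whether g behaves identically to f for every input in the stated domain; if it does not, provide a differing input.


Although statement counts differ; local variable names differ, 54/54 inputs agree.
verdict: equivalent


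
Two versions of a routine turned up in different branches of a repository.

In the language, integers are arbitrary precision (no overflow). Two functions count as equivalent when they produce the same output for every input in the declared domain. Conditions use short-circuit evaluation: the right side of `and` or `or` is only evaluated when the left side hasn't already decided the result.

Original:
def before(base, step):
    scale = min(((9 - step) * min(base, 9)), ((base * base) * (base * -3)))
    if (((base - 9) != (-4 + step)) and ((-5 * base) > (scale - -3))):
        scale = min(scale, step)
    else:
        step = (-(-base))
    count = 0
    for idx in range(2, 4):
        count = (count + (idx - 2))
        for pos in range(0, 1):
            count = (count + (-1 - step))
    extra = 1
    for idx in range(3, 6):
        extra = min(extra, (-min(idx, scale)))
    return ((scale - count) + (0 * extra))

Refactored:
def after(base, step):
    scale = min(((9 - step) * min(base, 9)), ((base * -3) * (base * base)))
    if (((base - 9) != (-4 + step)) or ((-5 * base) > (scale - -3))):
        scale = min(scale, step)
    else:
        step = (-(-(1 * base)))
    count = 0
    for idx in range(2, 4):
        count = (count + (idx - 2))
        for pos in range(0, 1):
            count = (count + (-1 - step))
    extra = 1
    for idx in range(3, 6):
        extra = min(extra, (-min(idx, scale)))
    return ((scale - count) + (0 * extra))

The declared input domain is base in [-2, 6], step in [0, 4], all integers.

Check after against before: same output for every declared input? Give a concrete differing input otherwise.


There is a counterexample at base=0, step=1: 1 on one side, 3 on the other.
before: scale = 0; (((base - 9) != (-4 + step)) and ((-5 * base) > (scale - -3))) -> false; step = 0; count = 0; [idx=2]; count = 0; [pos=0]; count = -1; [idx=3]; count = 0; [pos=0]; count = -1; extra = 1; [idx=3]; extra = 0; [idx=4]; extra = 0; [idx=5]; extra = 0; return 1
after: scale = 0; (((base - 9) != (-4 + step)) or ((-5 * base) > (scale - -3))) -> true; scale = 0; count = 0; [idx=2]; count = 0; [pos=0]; count = -2; [idx=3]; count = -1; [pos=0]; count = -3; extra = 1; [idx=3]; extra = 0; [idx=4]; extra = 0; [idx=5]; extra = 0; return 3
verdict: not equivalent; witness: base=0, step=1


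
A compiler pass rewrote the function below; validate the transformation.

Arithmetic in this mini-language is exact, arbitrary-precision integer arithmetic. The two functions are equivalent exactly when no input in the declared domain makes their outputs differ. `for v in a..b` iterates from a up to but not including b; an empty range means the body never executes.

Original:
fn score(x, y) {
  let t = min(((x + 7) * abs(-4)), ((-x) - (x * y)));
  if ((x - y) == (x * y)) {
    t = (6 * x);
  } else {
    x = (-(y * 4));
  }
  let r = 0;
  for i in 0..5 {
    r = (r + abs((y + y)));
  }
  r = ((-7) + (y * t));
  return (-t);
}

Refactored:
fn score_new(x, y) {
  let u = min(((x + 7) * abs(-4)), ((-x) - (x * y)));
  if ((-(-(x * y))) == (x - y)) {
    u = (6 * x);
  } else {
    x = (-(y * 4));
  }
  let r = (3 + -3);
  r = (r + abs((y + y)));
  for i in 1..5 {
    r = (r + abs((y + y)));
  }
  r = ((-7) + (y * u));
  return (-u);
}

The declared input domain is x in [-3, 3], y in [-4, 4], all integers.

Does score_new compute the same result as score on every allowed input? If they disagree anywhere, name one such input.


Comparing the listings, the differences include: local variable names differ; arithmetic usage differs; statement counts differ; loop structure differs; min/max/abs usage differs; constant usage differs.
As a probe, take x=2, y=2: score runs t becomes -6; next ((x - y) == (x * y)) evaluates to false; next x becomes -8; next r becomes 0; next at i=0:; next r becomes 4; next at i=1:; next r becomes 8; next at i=2:; next r becomes 12; next at i=3:; next r becomes 16; next at i=4:; next r becomes 20; next r becomes -19; next final value 6; score_new runs u becomes -6; next ((-(-(x * y))) == (x - y)) evaluates to false; next x becomes -8; next r becomes 0; next r becomes 4; next at i=1:; next r becomes 8; next at i=2:; next r becomes 12; next at i=3:; next r becomes 16; next at i=4:; next r becomes 20; next r becomes -19; next final value 6; both end at 6.
Checked all 63 inputs in the declared domain: the outputs agree on every one.
verdict: equivalent


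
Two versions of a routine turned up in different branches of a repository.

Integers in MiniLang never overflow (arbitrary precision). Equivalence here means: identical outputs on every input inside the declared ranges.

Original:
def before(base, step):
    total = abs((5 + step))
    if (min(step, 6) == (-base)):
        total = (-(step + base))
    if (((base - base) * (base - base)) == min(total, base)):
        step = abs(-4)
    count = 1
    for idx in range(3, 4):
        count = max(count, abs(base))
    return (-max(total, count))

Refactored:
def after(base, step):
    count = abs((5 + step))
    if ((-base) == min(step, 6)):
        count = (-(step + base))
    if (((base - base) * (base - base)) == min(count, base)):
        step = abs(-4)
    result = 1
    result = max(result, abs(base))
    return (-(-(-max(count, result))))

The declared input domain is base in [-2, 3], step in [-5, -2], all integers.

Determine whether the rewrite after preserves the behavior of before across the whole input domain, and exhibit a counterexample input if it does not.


This is a faithful refactor — statement counts differ; local variable names differ; loop structure differs, but the computed results match everywhere.
One worked example (base=1, step=-3) — before: total := 2 | (min(step, 6) == (-base)): false | (((base - base) * (base - base)) == min(total, base)): false | count := 1 | iter idx=3: | count := 1 | result -2; after: count := 2 | ((-base) == min(step, 6)): false | (((base - base) * (base - base)) == min(count, base)): false | result := 1 | result := 1 | result -2; agreement on -2.
Sweeping the whole domain (24 inputs) finds no disagreement.
verdict: equivalent


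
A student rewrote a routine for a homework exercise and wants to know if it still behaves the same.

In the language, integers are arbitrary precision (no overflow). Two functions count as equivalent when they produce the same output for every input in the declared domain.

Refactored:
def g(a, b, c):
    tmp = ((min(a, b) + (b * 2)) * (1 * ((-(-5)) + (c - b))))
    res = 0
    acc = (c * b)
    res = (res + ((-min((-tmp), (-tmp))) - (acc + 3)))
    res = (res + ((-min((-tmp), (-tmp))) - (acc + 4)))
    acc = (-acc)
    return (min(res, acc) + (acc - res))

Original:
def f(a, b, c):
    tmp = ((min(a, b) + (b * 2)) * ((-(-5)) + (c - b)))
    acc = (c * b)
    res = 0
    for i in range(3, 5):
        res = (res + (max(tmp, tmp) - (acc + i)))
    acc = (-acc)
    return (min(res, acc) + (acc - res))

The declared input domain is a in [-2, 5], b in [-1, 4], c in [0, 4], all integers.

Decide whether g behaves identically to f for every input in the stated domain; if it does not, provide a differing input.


The two are interchangeable: min/max/abs usage differs; also constant usage differs; also arithmetic usage differs; also local variable names differ; also loop structure differs, and every declared input agrees.
As a probe, take a=4, b=1, c=3: f runs tmp := 21 | acc := 3 | res := 0 | iter i=3: | res := 15 | iter i=4: | res := 29 | acc := -3 | result -35; g runs tmp := 21 | res := 0 | acc := 3 | res := 15 | res := 29 | acc := -3 | result -35; both end at -35.
Every one of the 240 inputs gives matching results.
verdict: equivalent


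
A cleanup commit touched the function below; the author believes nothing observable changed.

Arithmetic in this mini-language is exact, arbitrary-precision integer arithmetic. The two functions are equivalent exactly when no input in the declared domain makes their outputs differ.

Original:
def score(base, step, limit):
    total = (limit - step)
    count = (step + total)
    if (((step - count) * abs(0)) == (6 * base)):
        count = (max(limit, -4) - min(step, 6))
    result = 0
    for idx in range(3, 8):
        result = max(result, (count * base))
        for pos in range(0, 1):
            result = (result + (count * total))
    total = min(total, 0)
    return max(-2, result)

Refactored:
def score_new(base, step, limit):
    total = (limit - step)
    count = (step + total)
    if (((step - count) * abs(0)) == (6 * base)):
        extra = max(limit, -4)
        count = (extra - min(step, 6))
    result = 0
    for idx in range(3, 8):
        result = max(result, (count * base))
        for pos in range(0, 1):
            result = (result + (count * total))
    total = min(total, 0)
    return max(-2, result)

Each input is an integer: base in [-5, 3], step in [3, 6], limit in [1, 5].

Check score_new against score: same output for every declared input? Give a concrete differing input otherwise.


Equivalent — the differences include local variable names differ; statement counts differ, yet no declared input distinguishes the two.
One worked example (base=3, step=6, limit=5) — score: total=-1, then count=5, then (((step - count) * abs(0)) == (6 * base)) is false, then result=0, then (idx=3), then result=15, then (pos=0), then result=10, then (idx=4), then result=15, then (pos=0), then result=10, then (idx=5), then result=15, then (pos=0), then result=10, then (idx=6), then result=15, then (pos=0), then result=10, then (idx=7), then result=15, then (pos=0), then result=10, then total=-1, then returns 10; score_new: total=-1, then count=5, then (((step - count) * abs(0)) == (6 * base)) is false, then result=0, then (idx=3), then result=15, then (pos=0), then result=10, then (idx=4), then result=15, then (pos=0), then result=10, then (idx=5), then result=15, then (pos=0), then result=10, then (idx=6), then result=15, then (pos=0), then result=10, then (idx=7), then result=15, then (pos=0), then result=10, then total=-1, then returns 10; agreement on 10.
Every one of the 180 inputs gives matching results.
verdict: equivalent


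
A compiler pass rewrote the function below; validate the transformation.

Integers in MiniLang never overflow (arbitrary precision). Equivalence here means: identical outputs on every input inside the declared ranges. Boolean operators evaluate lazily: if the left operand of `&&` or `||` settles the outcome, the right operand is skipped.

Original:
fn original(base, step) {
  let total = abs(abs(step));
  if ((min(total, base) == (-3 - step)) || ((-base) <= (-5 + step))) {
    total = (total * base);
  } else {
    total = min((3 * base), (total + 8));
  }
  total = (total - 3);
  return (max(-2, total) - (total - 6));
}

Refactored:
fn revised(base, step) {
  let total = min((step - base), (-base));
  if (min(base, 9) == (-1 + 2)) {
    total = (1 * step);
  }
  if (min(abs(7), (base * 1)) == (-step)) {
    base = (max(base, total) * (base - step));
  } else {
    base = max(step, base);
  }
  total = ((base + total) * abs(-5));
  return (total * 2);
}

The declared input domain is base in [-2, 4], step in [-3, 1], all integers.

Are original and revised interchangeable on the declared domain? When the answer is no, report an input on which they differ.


base=-2, step=-3 yields 13 from original but -30 from revised.
verdict: not equivalent; witness: base=-2, step=-3


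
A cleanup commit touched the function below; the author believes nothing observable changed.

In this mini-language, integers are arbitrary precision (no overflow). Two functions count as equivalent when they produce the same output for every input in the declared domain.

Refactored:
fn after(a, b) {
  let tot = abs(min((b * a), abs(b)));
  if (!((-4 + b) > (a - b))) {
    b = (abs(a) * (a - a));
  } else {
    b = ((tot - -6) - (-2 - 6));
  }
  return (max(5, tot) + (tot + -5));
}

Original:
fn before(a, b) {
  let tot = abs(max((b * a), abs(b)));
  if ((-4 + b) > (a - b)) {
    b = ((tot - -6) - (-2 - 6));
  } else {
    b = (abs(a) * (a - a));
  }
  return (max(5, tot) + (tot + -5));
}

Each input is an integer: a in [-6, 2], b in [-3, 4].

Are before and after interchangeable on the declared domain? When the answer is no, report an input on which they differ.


Try a=-6, b=-3.
before: tot becomes 18; next ((-4 + b) > (a - b)) evaluates to false; next b becomes 0; next final value 31
after: tot becomes 3; next (!((-4 + b) > (a - b))) evaluates to true; next b becomes 0; next final value 3
31 vs 3 — the two versions disagree here.
verdict: not equivalent; witness: a=-6, b=-3


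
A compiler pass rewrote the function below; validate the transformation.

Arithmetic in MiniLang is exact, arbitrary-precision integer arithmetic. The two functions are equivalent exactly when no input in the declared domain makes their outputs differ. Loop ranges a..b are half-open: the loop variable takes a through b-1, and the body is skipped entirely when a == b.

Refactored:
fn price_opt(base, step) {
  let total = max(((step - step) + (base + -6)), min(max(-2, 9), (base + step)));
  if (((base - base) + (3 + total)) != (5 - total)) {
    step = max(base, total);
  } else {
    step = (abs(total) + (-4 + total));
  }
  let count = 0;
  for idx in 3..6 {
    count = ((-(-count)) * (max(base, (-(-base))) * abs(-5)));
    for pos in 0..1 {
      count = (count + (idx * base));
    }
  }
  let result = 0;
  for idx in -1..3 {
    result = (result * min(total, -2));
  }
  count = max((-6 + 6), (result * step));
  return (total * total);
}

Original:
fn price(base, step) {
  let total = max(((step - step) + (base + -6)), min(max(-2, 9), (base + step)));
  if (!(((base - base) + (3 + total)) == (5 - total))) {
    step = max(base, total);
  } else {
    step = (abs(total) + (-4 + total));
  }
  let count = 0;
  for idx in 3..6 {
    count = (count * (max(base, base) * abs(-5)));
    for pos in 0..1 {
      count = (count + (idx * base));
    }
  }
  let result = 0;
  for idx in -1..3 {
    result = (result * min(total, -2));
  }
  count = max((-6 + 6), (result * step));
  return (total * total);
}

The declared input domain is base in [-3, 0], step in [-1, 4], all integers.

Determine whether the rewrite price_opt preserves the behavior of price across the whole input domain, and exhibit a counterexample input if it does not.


Changes here: comparison usage differs, plus boolean connective usage differs; the full 24-point sweep finds no disagreement.
verdict: equivalent


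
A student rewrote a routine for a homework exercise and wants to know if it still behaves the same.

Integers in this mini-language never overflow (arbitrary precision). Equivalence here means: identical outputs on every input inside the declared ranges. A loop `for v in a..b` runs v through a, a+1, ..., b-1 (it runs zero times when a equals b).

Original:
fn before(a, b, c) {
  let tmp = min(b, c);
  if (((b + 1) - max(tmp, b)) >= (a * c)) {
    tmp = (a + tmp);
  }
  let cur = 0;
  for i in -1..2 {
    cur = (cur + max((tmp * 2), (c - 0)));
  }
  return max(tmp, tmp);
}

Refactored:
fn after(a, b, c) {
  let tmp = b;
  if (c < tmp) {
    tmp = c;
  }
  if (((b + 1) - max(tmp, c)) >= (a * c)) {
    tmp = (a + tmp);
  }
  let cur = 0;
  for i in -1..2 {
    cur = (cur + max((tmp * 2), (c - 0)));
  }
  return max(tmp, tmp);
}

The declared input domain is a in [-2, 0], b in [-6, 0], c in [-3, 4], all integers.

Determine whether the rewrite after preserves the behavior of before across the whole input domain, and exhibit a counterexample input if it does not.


Not equivalent: a=-2, b=-6, c=0 separates them (-8 vs -6).
before: tmp becomes -6; next (((b + 1) - max(tmp, b)) >= (a * c)) evaluates to true; next tmp becomes -8; next cur becomes 0; next at i=-1:; next cur becomes 0; next at i=0:; next cur becomes 0; next at i=1:; next cur becomes 0; next final value -8
after: tmp becomes -6; next (c < tmp) evaluates to false; next (((b + 1) - max(tmp, c)) >= (a * c)) evaluates to false; next cur becomes 0; next at i=-1:; next cur becomes 0; next at i=0:; next cur becomes 0; next at i=1:; next cur becomes 0; next final value -6
verdict: not equivalent; witness: a=-2, b=-6, c=0


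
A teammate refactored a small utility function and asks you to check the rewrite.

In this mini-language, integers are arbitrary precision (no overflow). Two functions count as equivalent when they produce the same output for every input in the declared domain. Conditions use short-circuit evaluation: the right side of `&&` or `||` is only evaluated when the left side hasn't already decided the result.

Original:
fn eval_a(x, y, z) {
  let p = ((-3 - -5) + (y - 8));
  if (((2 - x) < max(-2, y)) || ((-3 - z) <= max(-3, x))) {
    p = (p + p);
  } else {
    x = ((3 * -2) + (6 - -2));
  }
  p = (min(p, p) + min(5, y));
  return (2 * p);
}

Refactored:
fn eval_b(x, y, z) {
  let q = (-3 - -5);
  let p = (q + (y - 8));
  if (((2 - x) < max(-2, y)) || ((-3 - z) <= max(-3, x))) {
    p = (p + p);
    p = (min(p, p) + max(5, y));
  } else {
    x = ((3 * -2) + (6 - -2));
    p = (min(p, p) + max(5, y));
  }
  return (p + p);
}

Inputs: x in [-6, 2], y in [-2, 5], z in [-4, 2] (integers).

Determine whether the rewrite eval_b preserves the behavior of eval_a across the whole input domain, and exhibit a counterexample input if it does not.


Evaluate both at x=-6, y=-2, z=-4.
eval_a: p := -8 | (((2 - x) < max(-2, y)) || ((-3 - z) <= max(-3, x))): false | x := 2 | p := -10 | result -20
eval_b: q := 2 | p := -8 | (((2 - x) < max(-2, y)) || ((-3 - z) <= max(-3, x))): false | x := 2 | p := -3 | result -6
-20 vs -6 — the two versions disagree here.
verdict: not equivalent; witness: x=-6, y=-2, z=-4


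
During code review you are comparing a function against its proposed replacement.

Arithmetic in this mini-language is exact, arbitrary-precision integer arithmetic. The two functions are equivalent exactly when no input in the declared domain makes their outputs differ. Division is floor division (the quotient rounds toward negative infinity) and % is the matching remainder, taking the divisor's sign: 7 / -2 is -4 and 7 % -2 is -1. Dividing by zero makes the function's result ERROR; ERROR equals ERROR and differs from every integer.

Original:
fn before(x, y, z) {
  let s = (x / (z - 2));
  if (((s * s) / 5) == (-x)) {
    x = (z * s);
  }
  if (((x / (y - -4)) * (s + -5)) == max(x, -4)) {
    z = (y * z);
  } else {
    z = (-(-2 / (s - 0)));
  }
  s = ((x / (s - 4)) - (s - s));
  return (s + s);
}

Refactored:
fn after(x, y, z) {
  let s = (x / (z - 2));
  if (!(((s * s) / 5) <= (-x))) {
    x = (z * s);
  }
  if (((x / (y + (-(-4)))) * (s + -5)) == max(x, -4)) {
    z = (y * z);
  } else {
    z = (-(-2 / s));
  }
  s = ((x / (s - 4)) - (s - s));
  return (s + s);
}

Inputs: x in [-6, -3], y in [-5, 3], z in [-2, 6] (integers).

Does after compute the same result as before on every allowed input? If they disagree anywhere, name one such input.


The rewrite breaks on x=-6, y=-5, z=1, where the results are -6 and 6.
before: s = 6; (((s * s) / 5) == (-x)) -> false; (((x / (y - -4)) * (s + -5)) == max(x, -4)) -> false; z = 1; s = -3; return -6
after: s = 6; (!(((s * s) / 5) <= (-x))) -> true; x = 6; (((x / (y + (-(-4)))) * (s + -5)) == max(x, -4)) -> false; z = 1; s = 3; return 6
verdict: not equivalent; witness: x=-6, y=-5, z=1


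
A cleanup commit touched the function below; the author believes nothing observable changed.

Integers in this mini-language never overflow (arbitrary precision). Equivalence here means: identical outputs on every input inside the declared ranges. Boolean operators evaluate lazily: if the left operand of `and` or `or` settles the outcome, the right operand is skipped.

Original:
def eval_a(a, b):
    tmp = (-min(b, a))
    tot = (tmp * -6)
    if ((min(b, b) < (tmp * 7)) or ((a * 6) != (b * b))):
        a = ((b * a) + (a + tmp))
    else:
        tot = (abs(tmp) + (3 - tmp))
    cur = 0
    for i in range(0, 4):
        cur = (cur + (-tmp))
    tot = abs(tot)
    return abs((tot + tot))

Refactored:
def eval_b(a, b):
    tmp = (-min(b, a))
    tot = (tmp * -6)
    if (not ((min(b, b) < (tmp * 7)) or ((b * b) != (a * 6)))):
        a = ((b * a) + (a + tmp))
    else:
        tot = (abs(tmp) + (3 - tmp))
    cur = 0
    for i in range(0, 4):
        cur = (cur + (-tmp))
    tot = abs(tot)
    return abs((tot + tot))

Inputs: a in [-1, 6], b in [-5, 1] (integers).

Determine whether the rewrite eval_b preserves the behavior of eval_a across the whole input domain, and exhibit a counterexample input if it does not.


At a=-1, b=-5: eval_a gives 60, eval_b gives 6.
verdict: not equivalent; witness: a=-1, b=-5


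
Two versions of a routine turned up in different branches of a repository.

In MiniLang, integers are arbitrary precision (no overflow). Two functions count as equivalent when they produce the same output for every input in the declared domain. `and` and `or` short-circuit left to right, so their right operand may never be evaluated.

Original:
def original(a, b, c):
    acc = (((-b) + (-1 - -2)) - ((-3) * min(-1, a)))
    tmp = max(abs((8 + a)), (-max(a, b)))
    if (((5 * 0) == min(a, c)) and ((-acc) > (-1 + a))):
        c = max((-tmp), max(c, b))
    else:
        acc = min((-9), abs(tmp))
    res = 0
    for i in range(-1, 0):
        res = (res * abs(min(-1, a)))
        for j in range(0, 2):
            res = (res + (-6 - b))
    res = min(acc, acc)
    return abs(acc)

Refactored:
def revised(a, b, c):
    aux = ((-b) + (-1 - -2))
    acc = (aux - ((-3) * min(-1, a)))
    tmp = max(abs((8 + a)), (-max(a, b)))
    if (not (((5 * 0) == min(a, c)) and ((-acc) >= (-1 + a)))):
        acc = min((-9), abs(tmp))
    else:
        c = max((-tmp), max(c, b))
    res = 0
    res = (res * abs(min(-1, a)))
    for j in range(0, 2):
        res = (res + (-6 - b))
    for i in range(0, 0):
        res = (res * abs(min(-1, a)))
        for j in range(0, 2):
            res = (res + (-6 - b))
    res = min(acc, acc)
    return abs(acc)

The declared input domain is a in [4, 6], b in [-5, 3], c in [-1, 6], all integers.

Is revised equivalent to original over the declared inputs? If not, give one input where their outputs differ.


At a=4, b=1, c=0: original gives 9, revised gives 3.
verdict: not equivalent; witness: a=4, b=1, c=0


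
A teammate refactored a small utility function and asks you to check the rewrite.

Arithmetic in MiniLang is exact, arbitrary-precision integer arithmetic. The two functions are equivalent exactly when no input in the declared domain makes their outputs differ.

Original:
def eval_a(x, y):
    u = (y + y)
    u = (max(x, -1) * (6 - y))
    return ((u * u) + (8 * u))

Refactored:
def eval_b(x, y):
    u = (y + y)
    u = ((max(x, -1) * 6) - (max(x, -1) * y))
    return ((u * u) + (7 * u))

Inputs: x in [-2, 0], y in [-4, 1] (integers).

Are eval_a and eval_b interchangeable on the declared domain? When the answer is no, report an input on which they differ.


Not equivalent: x=-2, y=-4 separates them (20 vs 30).
eval_a: u becomes -8; next u becomes -10; next final value 20
eval_b: u becomes -8; next u becomes -10; next final value 30
verdict: not equivalent; witness: x=-2, y=-4


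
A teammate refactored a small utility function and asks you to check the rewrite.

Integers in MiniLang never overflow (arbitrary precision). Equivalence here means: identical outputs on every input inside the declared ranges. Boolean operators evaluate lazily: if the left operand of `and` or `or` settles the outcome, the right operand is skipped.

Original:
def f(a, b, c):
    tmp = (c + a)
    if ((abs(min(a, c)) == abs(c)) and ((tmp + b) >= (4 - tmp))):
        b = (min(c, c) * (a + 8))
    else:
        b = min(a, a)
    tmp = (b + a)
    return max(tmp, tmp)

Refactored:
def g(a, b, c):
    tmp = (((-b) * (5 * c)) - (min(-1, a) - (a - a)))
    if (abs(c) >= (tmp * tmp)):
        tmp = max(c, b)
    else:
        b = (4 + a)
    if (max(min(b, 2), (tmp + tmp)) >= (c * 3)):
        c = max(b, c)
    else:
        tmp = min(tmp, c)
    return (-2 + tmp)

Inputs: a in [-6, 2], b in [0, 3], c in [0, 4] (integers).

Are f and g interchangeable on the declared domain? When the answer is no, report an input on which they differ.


On input a=-6, b=0, c=0, f returns -12 while g returns 4.
verdict: not equivalent; witness: a=-6, b=0, c=0


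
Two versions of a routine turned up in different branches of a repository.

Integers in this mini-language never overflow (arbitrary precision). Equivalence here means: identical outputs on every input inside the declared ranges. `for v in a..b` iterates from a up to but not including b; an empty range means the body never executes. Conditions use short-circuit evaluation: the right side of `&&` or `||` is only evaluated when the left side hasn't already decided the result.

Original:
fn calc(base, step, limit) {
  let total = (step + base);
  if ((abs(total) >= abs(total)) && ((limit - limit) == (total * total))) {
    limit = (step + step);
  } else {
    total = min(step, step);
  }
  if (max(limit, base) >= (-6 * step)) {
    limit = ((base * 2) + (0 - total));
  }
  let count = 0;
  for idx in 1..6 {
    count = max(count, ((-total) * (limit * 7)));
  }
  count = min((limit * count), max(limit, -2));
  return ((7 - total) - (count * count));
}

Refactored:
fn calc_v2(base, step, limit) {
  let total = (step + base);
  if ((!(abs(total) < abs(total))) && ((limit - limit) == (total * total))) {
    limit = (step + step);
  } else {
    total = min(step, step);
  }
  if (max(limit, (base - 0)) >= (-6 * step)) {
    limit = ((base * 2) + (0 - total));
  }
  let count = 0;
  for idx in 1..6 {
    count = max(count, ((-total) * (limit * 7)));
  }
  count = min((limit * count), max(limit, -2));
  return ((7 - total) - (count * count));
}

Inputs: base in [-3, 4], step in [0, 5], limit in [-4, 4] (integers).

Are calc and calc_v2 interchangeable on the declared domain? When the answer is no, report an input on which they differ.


The two are interchangeable: arithmetic usage differs, plus constant usage differs, plus boolean connective usage differs, plus comparison usage differs, and every declared input agrees.
One worked example (base=-1, step=4, limit=-4) — calc: total becomes 3; next ((abs(total) >= abs(total)) && ((limit - limit) == (total * total))) evaluates to false; next total becomes 4; next (max(limit, base) >= (-6 * step)) evaluates to true; next limit becomes -6; next count becomes 0; next at idx=1:; next count becomes 168; next at idx=2:; next count becomes 168; next at idx=3:; next count becomes 168; next at idx=4:; next count becomes 168; next at idx=5:; next count becomes 168; next count becomes -1008; next final value -1016061; calc_v2: total becomes 3; next ((!(abs(total) < abs(total))) && ((limit - limit) == (total * total))) evaluates to false; next total becomes 4; next (max(limit, (base - 0)) >= (-6 * step)) evaluates to true; next limit becomes -6; next count becomes 0; next at idx=1:; next count becomes 168; next at idx=2:; next count becomes 168; next at idx=3:; next count becomes 168; next at idx=4:; next count becomes 168; next at idx=5:; next count becomes 168; next count becomes -1008; next final value -1016061; agreement on -1016061.
Across all 432 domain points the two functions coincide.
verdict: equivalent
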